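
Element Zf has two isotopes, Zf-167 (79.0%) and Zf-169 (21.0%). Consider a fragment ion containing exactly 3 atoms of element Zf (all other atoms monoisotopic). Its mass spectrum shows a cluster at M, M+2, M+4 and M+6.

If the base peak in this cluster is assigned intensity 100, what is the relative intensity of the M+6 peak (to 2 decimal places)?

Binomial terms of (0.790 + 0.210)^3: M 0.4930, M+2 0.3932, M+4 0.1045, M+6 0.0093 → M is the base peak.
P(M) = C(3,0) × 0.790^3 × 0.210^0 = 1 × 0.493039 × 1.0000 = 0.493039 (base)
P(M+6) = C(3,3) × 0.790^0 × 0.210^3 = 1 × 1.0000 × 0.009261 = 0.009261
Relative intensity = 0.009261 / 0.493039 × 100 = 1.88

1.88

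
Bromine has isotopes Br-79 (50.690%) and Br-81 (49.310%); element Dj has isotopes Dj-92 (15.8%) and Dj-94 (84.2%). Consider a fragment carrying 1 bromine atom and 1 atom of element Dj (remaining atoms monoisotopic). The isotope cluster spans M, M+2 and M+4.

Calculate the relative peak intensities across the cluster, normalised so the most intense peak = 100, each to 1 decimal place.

15.9 : 100.0 : 82.3

Bromine pattern (n=1): 0.5069 : 0.4931
Element Dj pattern (n=1): 0.1580 : 0.8420
Convolve the two distributions (both contribute in 2-u steps):
  M: 0.5069×0.1580 = 0.080090
  M+2: 0.5069×0.8420 + 0.4931×0.1580 = 0.504720
  M+4: 0.4931×0.8420 = 0.415190
Scale to base peak (0.504720) = 100: 15.9 : 100.0 : 82.3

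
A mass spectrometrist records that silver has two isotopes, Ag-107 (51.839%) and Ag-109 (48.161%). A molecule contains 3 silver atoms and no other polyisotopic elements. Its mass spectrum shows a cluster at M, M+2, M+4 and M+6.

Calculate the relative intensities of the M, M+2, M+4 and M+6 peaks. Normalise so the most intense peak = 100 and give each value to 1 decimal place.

35.9 : 100.0 : 92.9 : 28.8

The 3 Ag atoms are independent, so intensities follow the terms of (0.51839 + 0.48161)^3.
P(M) = 0.51839^3 = 0.139306
P(M+2) = 3 × 0.51839^2 × 0.48161^1 = 0.388267
P(M+4) = 3 × 0.51839^1 × 0.48161^2 = 0.360719
P(M+6) = 0.48161^3 = 0.111709
The M+2 peak is largest (0.388267); scaling to 100 gives 35.9 : 100.0 : 92.9 : 28.8.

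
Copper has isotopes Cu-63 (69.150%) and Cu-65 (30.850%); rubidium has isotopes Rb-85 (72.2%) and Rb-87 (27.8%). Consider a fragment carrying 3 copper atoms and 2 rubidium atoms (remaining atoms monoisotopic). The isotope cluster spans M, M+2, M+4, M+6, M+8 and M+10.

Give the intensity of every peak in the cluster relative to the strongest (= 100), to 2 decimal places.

Copper pattern (n=3): 0.33065611 : 0.44254842 : 0.19743483 : 0.02936064
Rubidium pattern (n=2): 0.521284 : 0.401432 : 0.077284
Convolve the two distributions (both contribute in 2-u steps):
  M: 0.33065611×0.521284 = 0.172366
  M+2: 0.33065611×0.401432 + 0.44254842×0.521284 = 0.363429
  M+4: 0.33065611×0.077284 + 0.44254842×0.401432 + 0.19743483×0.521284 = 0.306127
  M+6: 0.44254842×0.077284 + 0.19743483×0.401432 + 0.02936064×0.521284 = 0.128764
  M+8: 0.19743483×0.077284 + 0.02936064×0.401432 = 0.027045
  M+10: 0.02936064×0.077284 = 0.002269
Scale to base peak (0.363429) = 100: 47.43 : 100.00 : 84.23 : 35.43 : 7.44 : 0.62

47.43 : 100.00 : 84.23 : 35.43 : 7.44 : 0.62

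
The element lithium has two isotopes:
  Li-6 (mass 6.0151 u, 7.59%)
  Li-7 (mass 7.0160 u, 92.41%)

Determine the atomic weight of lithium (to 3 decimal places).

6.940 u

The abundance-weighted mean is 0.0759 × 6.0151 + 0.9241 × 7.0160
= 0.45655 + 6.48349 = 6.94004 u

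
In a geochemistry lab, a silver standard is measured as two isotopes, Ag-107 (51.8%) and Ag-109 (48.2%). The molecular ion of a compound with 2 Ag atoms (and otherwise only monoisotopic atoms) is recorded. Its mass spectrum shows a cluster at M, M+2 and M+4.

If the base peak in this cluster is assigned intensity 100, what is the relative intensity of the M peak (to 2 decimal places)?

Binomial terms of (0.518 + 0.482)^2: M 0.2683, M+2 0.4994, M+4 0.2323 → M+2 is the base peak.
P(M+2) = C(2,1) × 0.518^1 × 0.482^1 = 2 × 0.5180 × 0.4820 = 0.499352 (base)
P(M) = C(2,0) × 0.518^2 × 0.482^0 = 1 × 0.268324 × 1.0000 = 0.268324
Relative intensity = 0.268324 / 0.499352 × 100 = 53.73

53.73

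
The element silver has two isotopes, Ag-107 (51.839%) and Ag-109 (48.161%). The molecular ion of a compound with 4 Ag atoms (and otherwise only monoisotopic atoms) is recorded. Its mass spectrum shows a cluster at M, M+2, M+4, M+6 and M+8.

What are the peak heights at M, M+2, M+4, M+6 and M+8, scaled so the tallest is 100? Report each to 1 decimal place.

Each Ag atom is independently Ag-107 (p = 0.51839) or Ag-109 (q = 0.48161); the cluster is the binomial expansion (p + q)^4.
P(M) = 0.51839^4 = 0.072215
P(M+2) = 4 × 0.51839^3 × 0.48161^1 = 0.268365
P(M+4) = 6 × 0.51839^2 × 0.48161^2 = 0.373986
P(M+6) = 4 × 0.51839^1 × 0.48161^3 = 0.231634
P(M+8) = 0.48161^4 = 0.053800
The M+4 peak is largest (0.373986); scaling to 100 gives 19.3 : 71.8 : 100.0 : 61.9 : 14.4.

19.3 : 71.8 : 100.0 : 61.9 : 14.4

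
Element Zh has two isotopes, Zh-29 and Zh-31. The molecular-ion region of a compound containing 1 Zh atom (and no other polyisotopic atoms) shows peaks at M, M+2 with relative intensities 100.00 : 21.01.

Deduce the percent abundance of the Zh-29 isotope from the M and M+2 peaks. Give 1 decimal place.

82.6%

Write p for the Zh-29 fraction. I(M+2)/I(M) = [C(1,1)·p^0·(1−p)] / p^1 = 1·(1−p)/p = 21.01/100.00 = 0.2101
(1−p)/p = 0.2101/1 = 0.2101  ⇒  p = 1/(1 + 0.2101) = 0.8264
Zh-29: 82.6%, Zh-31: 17.4%.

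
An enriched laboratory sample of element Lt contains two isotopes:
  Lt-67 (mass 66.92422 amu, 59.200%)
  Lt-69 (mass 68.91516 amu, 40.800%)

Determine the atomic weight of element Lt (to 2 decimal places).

The abundance-weighted mean is 0.59200 × 66.92422 + 0.40800 × 68.91516
= 39.619138 + 28.117385 = 67.736523 amu

67.74 amu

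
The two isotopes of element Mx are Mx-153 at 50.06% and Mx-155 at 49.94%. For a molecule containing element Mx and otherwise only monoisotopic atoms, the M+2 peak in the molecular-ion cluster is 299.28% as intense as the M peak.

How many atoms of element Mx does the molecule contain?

3

For n independent Mx atoms, I(M+2)/I(M) = n · (abundance Mx-155) / (abundance Mx-153) = n · 0.4994/0.5006.
n = 2.9928 × 0.5006/0.4994 = 3.00 ≈ 3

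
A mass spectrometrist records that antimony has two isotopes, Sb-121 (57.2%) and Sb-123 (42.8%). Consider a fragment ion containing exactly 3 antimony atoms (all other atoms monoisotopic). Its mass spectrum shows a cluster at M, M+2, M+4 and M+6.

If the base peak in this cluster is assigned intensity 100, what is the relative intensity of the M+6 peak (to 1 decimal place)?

18.7

Binomial terms of (0.572 + 0.428)^3: M 0.1871, M+2 0.4201, M+4 0.3143, M+6 0.0784 → M+2 is the base peak.
P(M+2) = C(3,1) × 0.572^2 × 0.428^1 = 3 × 0.327184 × 0.4280 = 0.420104 (base)
P(M+6) = C(3,3) × 0.572^0 × 0.428^3 = 1 × 1.0000 × 0.07840275 = 0.078403
Relative intensity = 0.078403 / 0.420104 × 100 = 18.7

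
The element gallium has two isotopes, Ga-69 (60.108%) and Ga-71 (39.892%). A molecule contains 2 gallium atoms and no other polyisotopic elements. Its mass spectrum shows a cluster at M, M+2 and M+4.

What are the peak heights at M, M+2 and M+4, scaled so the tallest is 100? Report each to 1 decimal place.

The 2 Ga atoms are independent, so intensities follow the terms of (0.60108 + 0.39892)^2.
P(M) = 0.60108^2 = 0.361297
P(M+2) = 2 × 0.60108^1 × 0.39892^1 = 0.479566
P(M+4) = 0.39892^2 = 0.159137
The M+2 peak is largest (0.479566); scaling to 100 gives 75.3 : 100.0 : 33.2.

75.3 : 100.0 : 33.2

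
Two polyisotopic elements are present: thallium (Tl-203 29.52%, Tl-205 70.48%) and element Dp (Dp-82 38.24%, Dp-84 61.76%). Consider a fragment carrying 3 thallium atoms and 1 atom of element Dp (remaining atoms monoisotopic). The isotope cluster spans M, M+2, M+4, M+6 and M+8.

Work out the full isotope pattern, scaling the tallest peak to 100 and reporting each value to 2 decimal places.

2.43 : 21.29 : 69.54 : 100.00 : 53.31

Thallium pattern (n=3): 0.02572463 : 0.18425524 : 0.43991564 : 0.35010449
Element Dp pattern (n=1): 0.3824 : 0.6176
Convolve the two distributions (both contribute in 2-u steps):
  M: 0.02572463×0.3824 = 0.009837
  M+2: 0.02572463×0.6176 + 0.18425524×0.3824 = 0.086347
  M+4: 0.18425524×0.6176 + 0.43991564×0.3824 = 0.282020
  M+6: 0.43991564×0.6176 + 0.35010449×0.3824 = 0.405572
  M+8: 0.35010449×0.6176 = 0.216225
Scale to base peak (0.405572) = 100: 2.43 : 21.29 : 69.54 : 100.00 : 53.31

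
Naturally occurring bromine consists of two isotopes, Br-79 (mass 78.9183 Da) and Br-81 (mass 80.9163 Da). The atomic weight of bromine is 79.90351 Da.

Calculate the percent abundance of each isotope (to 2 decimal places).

Br-79: 50.69%, Br-81: 49.31%

Writing the weighted mean with unknown fraction x of Br-79:
78.9183·x + 80.9163·(1 − x) = 79.90351
(78.9183 − 80.9163)·x = 79.90351 − 80.9163
x = -1.01279 / -1.9980 = 0.50690 → 50.69% Br-79, 49.31% Br-81.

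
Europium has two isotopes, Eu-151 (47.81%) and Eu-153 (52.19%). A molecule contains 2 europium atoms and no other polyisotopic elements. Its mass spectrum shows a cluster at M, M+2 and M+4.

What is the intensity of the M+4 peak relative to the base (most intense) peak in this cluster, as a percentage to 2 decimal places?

Term probabilities: M 0.2286, M+2 0.4990, M+4 0.2724. Base peak = M+2.
P(M+2) = C(2,1) × 0.4781^1 × 0.5219^1 = 2 × 0.4781 × 0.5219 = 0.499041 (base)
P(M+4) = C(2,2) × 0.4781^0 × 0.5219^2 = 1 × 1.0000 × 0.27237961 = 0.272380
Relative intensity = 0.272380 / 0.499041 × 100 = 54.58

54.58%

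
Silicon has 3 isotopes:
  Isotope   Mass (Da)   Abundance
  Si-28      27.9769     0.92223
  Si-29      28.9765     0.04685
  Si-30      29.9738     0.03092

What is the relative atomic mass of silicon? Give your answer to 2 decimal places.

28.09 Da

Weight each isotope mass by its fractional abundance: 0.92223 × 27.9769 + 0.04685 × 28.9765 + 0.03092 × 29.9738
= 25.80114 + 1.35755 + 0.92679 = 28.08548 Da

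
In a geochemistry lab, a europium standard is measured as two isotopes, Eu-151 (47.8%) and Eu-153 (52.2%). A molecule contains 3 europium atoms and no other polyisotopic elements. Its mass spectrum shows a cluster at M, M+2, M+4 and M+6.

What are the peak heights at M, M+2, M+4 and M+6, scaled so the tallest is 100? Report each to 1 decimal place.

The 3 Eu atoms are independent, so intensities follow the terms of (0.478 + 0.522)^3.
P(M) = 0.478^3 = 0.109215
P(M+2) = 3 × 0.478^2 × 0.522^1 = 0.357806
P(M+4) = 3 × 0.478^1 × 0.522^2 = 0.390742
P(M+6) = 0.522^3 = 0.142237
The M+4 peak is largest (0.390742); scaling to 100 gives 28.0 : 91.6 : 100.0 : 36.4.

28.0 : 91.6 : 100.0 : 36.4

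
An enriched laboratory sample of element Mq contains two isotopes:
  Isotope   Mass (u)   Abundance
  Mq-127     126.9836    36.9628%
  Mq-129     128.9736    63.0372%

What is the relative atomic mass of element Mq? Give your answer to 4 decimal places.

128.2380 u

Weight each isotope mass by its fractional abundance: 0.369628 × 126.9836 + 0.630372 × 128.9736
= 46.93669 + 81.30135 = 128.23804 u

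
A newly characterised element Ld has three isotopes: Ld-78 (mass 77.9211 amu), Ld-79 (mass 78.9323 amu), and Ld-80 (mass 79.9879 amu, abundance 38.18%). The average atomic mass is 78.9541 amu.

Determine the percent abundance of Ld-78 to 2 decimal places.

The remaining 61.82% is split between Ld-78 (fraction x) and Ld-79 (fraction 0.6182 − x).
Substituting: 77.9211x + 78.9323(0.6182 − x) = 48.41471978
(77.9211 − 78.9323)x = -0.38122808  ⇒  x = 0.37701, y = 0.24119
Ld-78: 37.70%, Ld-79: 24.12%.

37.70%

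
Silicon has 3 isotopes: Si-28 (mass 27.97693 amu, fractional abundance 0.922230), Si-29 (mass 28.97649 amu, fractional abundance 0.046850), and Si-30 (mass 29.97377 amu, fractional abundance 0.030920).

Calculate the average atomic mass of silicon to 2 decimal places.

The abundance-weighted mean is 0.922230 × 27.97693 + 0.046850 × 28.97649 + 0.030920 × 29.97377
= 25.801164 + 1.357549 + 0.926789 = 28.085502 amu

28.09 amu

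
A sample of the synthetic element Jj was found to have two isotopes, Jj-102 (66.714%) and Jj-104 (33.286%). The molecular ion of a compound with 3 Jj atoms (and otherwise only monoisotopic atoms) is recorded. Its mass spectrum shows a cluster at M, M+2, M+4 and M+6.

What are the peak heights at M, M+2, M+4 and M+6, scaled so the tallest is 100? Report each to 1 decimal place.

66.8 : 100.0 : 49.9 : 8.3

Each Jj atom is independently Jj-102 (p = 0.66714) or Jj-104 (q = 0.33286); the cluster is the binomial expansion (p + q)^3.
P(M) = 0.66714^3 = 0.296928
P(M+2) = 3 × 0.66714^2 × 0.33286^1 = 0.444444
P(M+4) = 3 × 0.66714^1 × 0.33286^2 = 0.221749
P(M+6) = 0.33286^3 = 0.036879
The M+2 peak is largest (0.444444); scaling to 100 gives 66.8 : 100.0 : 49.9 : 8.3.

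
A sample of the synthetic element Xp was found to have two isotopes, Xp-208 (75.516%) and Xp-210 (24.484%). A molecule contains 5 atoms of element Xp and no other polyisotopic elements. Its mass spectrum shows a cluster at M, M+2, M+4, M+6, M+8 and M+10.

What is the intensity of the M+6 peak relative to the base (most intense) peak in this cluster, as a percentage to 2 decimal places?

21.02%

(0.75516 + 0.24484)^5 gives M 0.2456, M+2 0.3981, M+4 0.2582, M+6 0.0837, M+8 0.0136, M+10 0.0009; the largest is M+2.
P(M+2) = C(5,1) × 0.75516^4 × 0.24484^1 = 5 × 0.32520402 × 0.24484 = 0.398115 (base)
P(M+6) = C(5,3) × 0.75516^2 × 0.24484^3 = 10 × 0.57026663 × 0.01467733 = 0.083700
Relative intensity = 0.083700 / 0.398115 × 100 = 21.02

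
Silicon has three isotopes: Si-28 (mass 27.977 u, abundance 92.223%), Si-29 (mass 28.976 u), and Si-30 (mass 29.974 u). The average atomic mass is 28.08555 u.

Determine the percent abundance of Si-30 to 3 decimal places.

3.092%

The remaining 7.777% is split between Si-29 (fraction x) and Si-30 (fraction 0.07777 − x).
Substituting: 28.976x + 29.974(0.07777 − x) = 2.28432129
(28.976 − 29.974)x = -0.04675669  ⇒  x = 0.04685, y = 0.03092
Si-29: 4.685%, Si-30: 3.092%.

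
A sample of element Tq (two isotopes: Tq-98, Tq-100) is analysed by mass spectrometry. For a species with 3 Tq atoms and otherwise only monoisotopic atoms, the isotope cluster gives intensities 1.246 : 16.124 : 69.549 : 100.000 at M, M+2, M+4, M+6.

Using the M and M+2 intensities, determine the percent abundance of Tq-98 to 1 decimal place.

Write p for the Tq-98 fraction. I(M+2)/I(M) = [C(3,1)·p^2·(1−p)] / p^3 = 3·(1−p)/p = 16.124/1.246 = 12.9406
(1−p)/p = 12.9406/3 = 4.3135  ⇒  p = 1/(1 + 4.3135) = 0.1882
Tq-98: 18.8%, Tq-100: 81.2%.

18.8%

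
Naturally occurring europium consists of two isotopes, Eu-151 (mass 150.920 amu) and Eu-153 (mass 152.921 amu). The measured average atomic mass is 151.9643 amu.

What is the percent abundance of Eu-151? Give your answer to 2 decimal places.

With x = fraction of Eu-151 (so Eu-153 is 1 − x):
150.920·x + 152.921·(1 − x) = 151.9643
(150.920 − 152.921)·x = 151.9643 − 152.921
x = -0.9567 / -2.001 = 0.47811 → 47.81% Eu-151, 52.19% Eu-153.

47.81%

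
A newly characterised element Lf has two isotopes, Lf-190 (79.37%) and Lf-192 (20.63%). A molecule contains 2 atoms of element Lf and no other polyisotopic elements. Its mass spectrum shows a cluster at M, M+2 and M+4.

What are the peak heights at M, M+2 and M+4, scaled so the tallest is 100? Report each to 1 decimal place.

The 2 Lf atoms are independent, so intensities follow the terms of (0.7937 + 0.2063)^2.
P(M) = 0.7937^2 = 0.629960
P(M+2) = 2 × 0.7937^1 × 0.2063^1 = 0.327481
P(M+4) = 0.2063^2 = 0.042560
The M peak is largest (0.629960); scaling to 100 gives 100.0 : 52.0 : 6.8.

100.0 : 52.0 : 6.8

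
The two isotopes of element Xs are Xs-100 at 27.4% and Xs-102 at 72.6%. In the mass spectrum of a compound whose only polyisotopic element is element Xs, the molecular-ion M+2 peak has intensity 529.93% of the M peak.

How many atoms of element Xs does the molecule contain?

2

With n Xs atoms, P(M+2)/P(M) = C(n,1)·p^(n−1)q / p^n = n·q/p = n · 0.726/0.274.
n = 5.2993 × 0.274/0.726 = 2.00 ≈ 2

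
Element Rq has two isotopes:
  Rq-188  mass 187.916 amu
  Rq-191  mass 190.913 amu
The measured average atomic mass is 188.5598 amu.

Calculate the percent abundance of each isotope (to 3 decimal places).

Rq-188: 78.519%, Rq-191: 21.481%

Let x be the fractional abundance of Rq-188; then Rq-191 has abundance 1 − x.
187.916·x + 190.913·(1 − x) = 188.5598
(187.916 − 190.913)·x = 188.5598 − 190.913
x = -2.3532 / -2.997 = 0.78519 → 78.519% Rq-188, 21.481% Rq-191.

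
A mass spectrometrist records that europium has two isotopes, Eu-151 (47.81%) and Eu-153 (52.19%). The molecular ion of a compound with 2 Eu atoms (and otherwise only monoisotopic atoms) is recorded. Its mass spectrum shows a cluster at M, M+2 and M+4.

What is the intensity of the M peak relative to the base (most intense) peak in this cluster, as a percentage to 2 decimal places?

45.80%

Term probabilities: M 0.2286, M+2 0.4990, M+4 0.2724. Base peak = M+2.
P(M+2) = C(2,1) × 0.4781^1 × 0.5219^1 = 2 × 0.4781 × 0.5219 = 0.499041 (base)
P(M) = C(2,0) × 0.4781^2 × 0.5219^0 = 1 × 0.22857961 × 1.0000 = 0.228580
Relative intensity = 0.228580 / 0.499041 × 100 = 45.80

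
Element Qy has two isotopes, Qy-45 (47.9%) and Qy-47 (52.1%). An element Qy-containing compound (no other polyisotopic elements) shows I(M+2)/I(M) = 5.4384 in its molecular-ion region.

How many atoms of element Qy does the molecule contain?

The M+2/M ratio from n Qy atoms is n · q/p = n · 0.521/0.479.
n = 5.4384 × 0.479/0.521 = 5.00 ≈ 5

5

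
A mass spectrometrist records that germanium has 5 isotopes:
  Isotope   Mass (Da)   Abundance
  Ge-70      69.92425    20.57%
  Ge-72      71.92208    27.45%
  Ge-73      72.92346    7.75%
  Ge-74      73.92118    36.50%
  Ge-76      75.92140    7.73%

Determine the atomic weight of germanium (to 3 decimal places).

Weight each isotope mass by its fractional abundance: 0.2057 × 69.92425 + 0.2745 × 71.92208 + 0.0775 × 72.92346 + 0.3650 × 73.92118 + 0.0773 × 75.92140
= 14.383418 + 19.742611 + 5.651568 + 26.981231 + 5.868724 = 72.627552 Da

72.628 Da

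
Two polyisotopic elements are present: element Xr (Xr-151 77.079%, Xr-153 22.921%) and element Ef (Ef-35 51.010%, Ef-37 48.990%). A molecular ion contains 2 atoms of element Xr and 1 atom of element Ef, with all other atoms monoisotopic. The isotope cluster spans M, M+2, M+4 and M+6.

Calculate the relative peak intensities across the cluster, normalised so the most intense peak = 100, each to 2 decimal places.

64.30 : 100.00 : 42.42 : 5.46

Element Xr pattern (n=2): 0.59411722 : 0.35334555 : 0.05253722
Element Ef pattern (n=1): 0.5101 : 0.4899
Convolve the two distributions (both contribute in 2-u steps):
  M: 0.59411722×0.5101 = 0.303059
  M+2: 0.59411722×0.4899 + 0.35334555×0.5101 = 0.471300
  M+4: 0.35334555×0.4899 + 0.05253722×0.5101 = 0.199903
  M+6: 0.05253722×0.4899 = 0.025738
Scale to base peak (0.471300) = 100: 64.30 : 100.00 : 42.42 : 5.46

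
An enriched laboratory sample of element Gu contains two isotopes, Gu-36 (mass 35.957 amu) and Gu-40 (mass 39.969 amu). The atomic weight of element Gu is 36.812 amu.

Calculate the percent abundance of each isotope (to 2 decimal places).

Gu-36: 78.69%, Gu-40: 21.31%

With x = fraction of Gu-36 (so Gu-40 is 1 − x):
35.957·x + 39.969·(1 − x) = 36.812
(35.957 − 39.969)·x = 36.812 − 39.969
x = -3.157 / -4.012 = 0.78689 → 78.69% Gu-36, 21.31% Gu-40.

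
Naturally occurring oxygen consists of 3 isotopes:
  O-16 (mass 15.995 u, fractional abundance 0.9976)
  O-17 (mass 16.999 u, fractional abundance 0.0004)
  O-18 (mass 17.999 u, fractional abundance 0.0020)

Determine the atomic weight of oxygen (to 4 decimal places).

Ar = Σ fᵢ·mᵢ = 0.9976 × 15.995 + 0.0004 × 16.999 + 0.0020 × 17.999
= 15.95661 + 0.00680 + 0.03600 = 15.99941 u

15.9994 u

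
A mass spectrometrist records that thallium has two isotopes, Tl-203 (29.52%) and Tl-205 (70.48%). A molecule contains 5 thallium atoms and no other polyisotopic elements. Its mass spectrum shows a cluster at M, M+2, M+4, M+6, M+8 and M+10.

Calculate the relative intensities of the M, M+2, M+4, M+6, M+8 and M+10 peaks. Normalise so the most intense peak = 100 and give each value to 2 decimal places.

0.62 : 7.35 : 35.09 : 83.77 : 100.00 : 47.75

Expanding (0.2952 + 0.7048)^5:
P(M) = 0.2952^5 = 0.002242
P(M+2) = 5 × 0.2952^4 × 0.7048^1 = 0.026761
P(M+4) = 10 × 0.2952^3 × 0.7048^2 = 0.127785
P(M+6) = 10 × 0.2952^2 × 0.7048^3 = 0.305092
P(M+8) = 5 × 0.2952^1 × 0.7048^4 = 0.364208
P(M+10) = 0.7048^5 = 0.173912
The M+8 peak is largest (0.364208); scaling to 100 gives 0.62 : 7.35 : 35.09 : 83.77 : 100.00 : 47.75.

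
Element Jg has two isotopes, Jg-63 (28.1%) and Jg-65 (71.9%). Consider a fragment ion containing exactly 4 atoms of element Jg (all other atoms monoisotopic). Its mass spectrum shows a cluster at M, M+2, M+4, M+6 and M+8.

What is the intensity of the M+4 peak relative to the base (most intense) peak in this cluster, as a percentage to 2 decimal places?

Binomial terms of (0.281 + 0.719)^4: M 0.0062, M+2 0.0638, M+4 0.2449, M+6 0.4178, M+8 0.2672 → M+6 is the base peak.
P(M+6) = C(4,3) × 0.281^1 × 0.719^3 = 4 × 0.2810 × 0.37169496 = 0.417785 (base)
P(M+4) = C(4,2) × 0.281^2 × 0.719^2 = 6 × 0.078961 × 0.516961 = 0.244919
Relative intensity = 0.244919 / 0.417785 × 100 = 58.62

58.62%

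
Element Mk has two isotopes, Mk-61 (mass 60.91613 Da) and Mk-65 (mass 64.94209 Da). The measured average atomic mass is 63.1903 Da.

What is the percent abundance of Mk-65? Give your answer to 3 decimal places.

With x = fraction of Mk-61 (so Mk-65 is 1 − x):
60.91613·x + 64.94209·(1 − x) = 63.1903
(60.91613 − 64.94209)·x = 63.1903 − 64.94209
x = -1.75179 / -4.02596 = 0.43512 → 43.512% Mk-61, 56.488% Mk-65.

56.488%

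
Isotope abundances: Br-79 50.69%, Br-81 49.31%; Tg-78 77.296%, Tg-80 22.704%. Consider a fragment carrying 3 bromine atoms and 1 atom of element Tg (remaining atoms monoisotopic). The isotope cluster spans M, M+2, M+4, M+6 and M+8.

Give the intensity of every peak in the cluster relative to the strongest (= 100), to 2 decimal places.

Bromine pattern (n=3): 0.13024674 : 0.3801026 : 0.36975457 : 0.11989609
Element Tg pattern (n=1): 0.77296 : 0.22704
Convolve the two distributions (both contribute in 2-u steps):
  M: 0.13024674×0.77296 = 0.100676
  M+2: 0.13024674×0.22704 + 0.3801026×0.77296 = 0.323375
  M+4: 0.3801026×0.22704 + 0.36975457×0.77296 = 0.372104
  M+6: 0.36975457×0.22704 + 0.11989609×0.77296 = 0.176624
  M+8: 0.11989609×0.22704 = 0.027221
Scale to base peak (0.372104) = 100: 27.06 : 86.90 : 100.00 : 47.47 : 7.32

27.06 : 86.90 : 100.00 : 47.47 : 7.32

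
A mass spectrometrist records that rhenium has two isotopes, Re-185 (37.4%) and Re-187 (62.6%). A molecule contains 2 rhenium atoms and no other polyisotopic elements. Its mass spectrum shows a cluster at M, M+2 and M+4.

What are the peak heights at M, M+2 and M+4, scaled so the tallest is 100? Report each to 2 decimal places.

29.87 : 100.00 : 83.69

The 2 Re atoms are independent, so intensities follow the terms of (0.374 + 0.626)^2.
P(M) = 0.374^2 = 0.139876
P(M+2) = 2 × 0.374^1 × 0.626^1 = 0.468248
P(M+4) = 0.626^2 = 0.391876
The M+2 peak is largest (0.468248); scaling to 100 gives 29.87 : 100.00 : 83.69.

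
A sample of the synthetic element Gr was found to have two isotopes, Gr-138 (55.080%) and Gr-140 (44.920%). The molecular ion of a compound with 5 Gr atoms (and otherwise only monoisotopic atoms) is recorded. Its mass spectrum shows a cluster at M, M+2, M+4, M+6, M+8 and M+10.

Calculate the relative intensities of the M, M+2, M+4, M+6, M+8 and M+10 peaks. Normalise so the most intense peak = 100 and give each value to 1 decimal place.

15.0 : 61.3 : 100.0 : 81.6 : 33.3 : 5.4

Each Gr atom is independently Gr-138 (p = 0.55080) or Gr-140 (q = 0.44920); the cluster is the binomial expansion (p + q)^5.
P(M) = 0.55080^5 = 0.050696
P(M+2) = 5 × 0.55080^4 × 0.44920^1 = 0.206721
P(M+4) = 10 × 0.55080^3 × 0.44920^2 = 0.337180
P(M+6) = 10 × 0.55080^2 × 0.44920^3 = 0.274984
P(M+8) = 5 × 0.55080^1 × 0.44920^4 = 0.112130
P(M+10) = 0.44920^5 = 0.018289
The M+4 peak is largest (0.337180); scaling to 100 gives 15.0 : 61.3 : 100.0 : 81.6 : 33.3 : 5.4.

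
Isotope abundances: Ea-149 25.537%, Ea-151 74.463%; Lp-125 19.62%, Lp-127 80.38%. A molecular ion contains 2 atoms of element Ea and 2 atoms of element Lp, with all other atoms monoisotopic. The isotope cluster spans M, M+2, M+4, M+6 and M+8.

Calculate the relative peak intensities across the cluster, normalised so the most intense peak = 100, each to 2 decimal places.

Element Ea pattern (n=2): 0.06521384 : 0.38031233 : 0.55447384
Element Lp pattern (n=2): 0.03849444 : 0.31541112 : 0.64609444
Convolve the two distributions (both contribute in 2-u steps):
  M: 0.06521384×0.03849444 = 0.002510
  M+2: 0.06521384×0.31541112 + 0.38031233×0.03849444 = 0.035209
  M+4: 0.06521384×0.64609444 + 0.38031233×0.31541112 + 0.55447384×0.03849444 = 0.183433
  M+6: 0.38031233×0.64609444 + 0.55447384×0.31541112 = 0.420605
  M+8: 0.55447384×0.64609444 = 0.358242
Scale to base peak (0.420605) = 100: 0.60 : 8.37 : 43.61 : 100.00 : 85.17

0.60 : 8.37 : 43.61 : 100.00 : 85.17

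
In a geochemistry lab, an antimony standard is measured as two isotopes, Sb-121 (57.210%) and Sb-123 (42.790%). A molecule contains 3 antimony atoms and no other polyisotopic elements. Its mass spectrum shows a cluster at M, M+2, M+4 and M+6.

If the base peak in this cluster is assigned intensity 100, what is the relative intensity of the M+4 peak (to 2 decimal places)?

Term probabilities: M 0.1872, M+2 0.4202, M+4 0.3143, M+6 0.0783. Base peak = M+2.
P(M+2) = C(3,1) × 0.57210^2 × 0.42790^1 = 3 × 0.32729841 × 0.4279 = 0.420153 (base)
P(M+4) = C(3,2) × 0.57210^1 × 0.42790^2 = 3 × 0.5721 × 0.18309841 = 0.314252
Relative intensity = 0.314252 / 0.420153 × 100 = 74.79

74.79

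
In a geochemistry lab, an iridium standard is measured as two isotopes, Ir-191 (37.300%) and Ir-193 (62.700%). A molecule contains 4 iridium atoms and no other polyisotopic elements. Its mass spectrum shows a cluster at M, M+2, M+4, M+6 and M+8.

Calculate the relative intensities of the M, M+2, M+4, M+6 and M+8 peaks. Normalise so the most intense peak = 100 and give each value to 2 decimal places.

5.26 : 35.39 : 89.23 : 100.00 : 42.02

Expanding (0.37300 + 0.62700)^4:
P(M) = 0.37300^4 = 0.019357
P(M+2) = 4 × 0.37300^3 × 0.62700^1 = 0.130153
P(M+4) = 6 × 0.37300^2 × 0.62700^2 = 0.328174
P(M+6) = 4 × 0.37300^1 × 0.62700^3 = 0.367766
P(M+8) = 0.62700^4 = 0.154550
The M+6 peak is largest (0.367766); scaling to 100 gives 5.26 : 35.39 : 89.23 : 100.00 : 42.02.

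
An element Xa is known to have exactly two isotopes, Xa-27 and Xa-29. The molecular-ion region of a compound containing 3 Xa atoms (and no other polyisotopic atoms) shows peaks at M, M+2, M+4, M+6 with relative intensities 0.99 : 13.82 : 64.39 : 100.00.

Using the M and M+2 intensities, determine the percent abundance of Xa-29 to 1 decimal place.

Write p for the Xa-27 fraction. I(M+2)/I(M) = [C(3,1)·p^2·(1−p)] / p^3 = 3·(1−p)/p = 13.82/0.99 = 13.9596
(1−p)/p = 13.9596/3 = 4.6532  ⇒  p = 1/(1 + 4.6532) = 0.1769
Xa-27: 17.7%, Xa-29: 82.3%.

82.3%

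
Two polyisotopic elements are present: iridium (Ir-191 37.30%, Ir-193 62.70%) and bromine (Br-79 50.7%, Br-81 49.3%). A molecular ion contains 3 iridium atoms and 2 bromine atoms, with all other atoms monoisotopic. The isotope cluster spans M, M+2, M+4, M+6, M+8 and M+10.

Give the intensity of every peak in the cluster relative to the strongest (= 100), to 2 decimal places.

Iridium pattern (n=3): 0.05189512 : 0.26170165 : 0.43991135 : 0.24649188
Bromine pattern (n=2): 0.257049 : 0.499902 : 0.243049
Convolve the two distributions (both contribute in 2-u steps):
  M: 0.05189512×0.257049 = 0.013340
  M+2: 0.05189512×0.499902 + 0.26170165×0.257049 = 0.093213
  M+4: 0.05189512×0.243049 + 0.26170165×0.499902 + 0.43991135×0.257049 = 0.256517
  M+6: 0.26170165×0.243049 + 0.43991135×0.499902 + 0.24649188×0.257049 = 0.346879
  M+8: 0.43991135×0.243049 + 0.24649188×0.499902 = 0.230142
  M+10: 0.24649188×0.243049 = 0.059910
Scale to base peak (0.346879) = 100: 3.85 : 26.87 : 73.95 : 100.00 : 66.35 : 17.27

3.85 : 26.87 : 73.95 : 100.00 : 66.35 : 17.27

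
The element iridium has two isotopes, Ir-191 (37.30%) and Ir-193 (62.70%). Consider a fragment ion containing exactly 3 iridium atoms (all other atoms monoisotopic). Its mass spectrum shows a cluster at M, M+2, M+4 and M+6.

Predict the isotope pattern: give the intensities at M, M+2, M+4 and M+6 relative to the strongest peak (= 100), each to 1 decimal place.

Expanding (0.3730 + 0.6270)^3:
P(M) = 0.3730^3 = 0.051895
P(M+2) = 3 × 0.3730^2 × 0.6270^1 = 0.261702
P(M+4) = 3 × 0.3730^1 × 0.6270^2 = 0.439911
P(M+6) = 0.6270^3 = 0.246492
The M+4 peak is largest (0.439911); scaling to 100 gives 11.8 : 59.5 : 100.0 : 56.0.

11.8 : 59.5 : 100.0 : 56.0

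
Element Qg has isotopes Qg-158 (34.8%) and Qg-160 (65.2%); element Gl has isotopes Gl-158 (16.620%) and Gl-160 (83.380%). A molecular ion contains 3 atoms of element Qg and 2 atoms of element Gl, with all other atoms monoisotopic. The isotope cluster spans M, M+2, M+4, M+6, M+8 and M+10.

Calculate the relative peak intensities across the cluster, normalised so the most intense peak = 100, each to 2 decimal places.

0.30 : 4.73 : 27.82 : 76.64 : 100.00 : 50.00

Element Qg pattern (n=3): 0.04214419 : 0.23687942 : 0.44380858 : 0.27716781
Element Gl pattern (n=2): 0.02762244 : 0.27715512 : 0.69522244
Convolve the two distributions (both contribute in 2-u steps):
  M: 0.04214419×0.02762244 = 0.001164
  M+2: 0.04214419×0.27715512 + 0.23687942×0.02762244 = 0.018224
  M+4: 0.04214419×0.69522244 + 0.23687942×0.27715512 + 0.44380858×0.02762244 = 0.107211
  M+6: 0.23687942×0.69522244 + 0.44380858×0.27715512 + 0.27716781×0.02762244 = 0.295344
  M+8: 0.44380858×0.69522244 + 0.27716781×0.27715512 = 0.385364
  M+10: 0.27716781×0.69522244 = 0.192693
Scale to base peak (0.385364) = 100: 0.30 : 4.73 : 27.82 : 76.64 : 100.00 : 50.00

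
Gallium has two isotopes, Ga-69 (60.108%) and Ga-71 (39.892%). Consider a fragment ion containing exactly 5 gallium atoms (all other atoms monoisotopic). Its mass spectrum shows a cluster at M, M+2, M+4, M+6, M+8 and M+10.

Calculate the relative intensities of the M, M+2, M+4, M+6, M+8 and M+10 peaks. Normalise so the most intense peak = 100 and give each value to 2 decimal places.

22.70 : 75.34 : 100.00 : 66.37 : 22.02 : 2.92

The 5 Ga atoms are independent, so intensities follow the terms of (0.60108 + 0.39892)^5.
P(M) = 0.60108^5 = 0.078462
P(M+2) = 5 × 0.60108^4 × 0.39892^1 = 0.260366
P(M+4) = 10 × 0.60108^3 × 0.39892^2 = 0.345596
P(M+6) = 10 × 0.60108^2 × 0.39892^3 = 0.229362
P(M+8) = 5 × 0.60108^1 × 0.39892^4 = 0.076111
P(M+10) = 0.39892^5 = 0.010103
The M+4 peak is largest (0.345596); scaling to 100 gives 22.70 : 75.34 : 100.00 : 66.37 : 22.02 : 2.92.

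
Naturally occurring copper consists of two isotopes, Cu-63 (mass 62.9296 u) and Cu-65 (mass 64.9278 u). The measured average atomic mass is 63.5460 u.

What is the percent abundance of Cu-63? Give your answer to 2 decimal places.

With x = fraction of Cu-63 (so Cu-65 is 1 − x):
62.9296·x + 64.9278·(1 − x) = 63.5460
(62.9296 − 64.9278)·x = 63.5460 − 64.9278
x = -1.3818 / -1.9982 = 0.69152 → 69.15% Cu-63, 30.85% Cu-65.

69.15%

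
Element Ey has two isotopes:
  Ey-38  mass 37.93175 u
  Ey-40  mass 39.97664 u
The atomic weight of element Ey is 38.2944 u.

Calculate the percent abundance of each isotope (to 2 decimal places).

Writing the weighted mean with unknown fraction x of Ey-38:
37.93175·x + 39.97664·(1 − x) = 38.2944
(37.93175 − 39.97664)·x = 38.2944 − 39.97664
x = -1.68224 / -2.04489 = 0.82266 → 82.27% Ey-38, 17.73% Ey-40.

Ey-38: 82.27%, Ey-40: 17.73%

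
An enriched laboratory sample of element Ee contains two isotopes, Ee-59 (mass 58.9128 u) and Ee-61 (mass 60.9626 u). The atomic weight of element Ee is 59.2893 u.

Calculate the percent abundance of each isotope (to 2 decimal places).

Ee-59: 81.63%, Ee-61: 18.37%

With x = fraction of Ee-59 (so Ee-61 is 1 − x):
58.9128·x + 60.9626·(1 − x) = 59.2893
(58.9128 − 60.9626)·x = 59.2893 − 60.9626
x = -1.6733 / -2.0498 = 0.81632 → 81.63% Ee-59, 18.37% Ee-61.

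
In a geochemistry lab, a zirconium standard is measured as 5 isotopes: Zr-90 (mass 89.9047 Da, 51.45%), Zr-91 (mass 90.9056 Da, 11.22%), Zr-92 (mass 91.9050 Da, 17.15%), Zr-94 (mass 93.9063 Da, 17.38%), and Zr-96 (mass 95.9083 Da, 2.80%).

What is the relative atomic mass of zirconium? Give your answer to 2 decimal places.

Weight each isotope mass by its fractional abundance: 0.5145 × 89.9047 + 0.1122 × 90.9056 + 0.1715 × 91.9050 + 0.1738 × 93.9063 + 0.0280 × 95.9083
= 46.25597 + 10.19961 + 15.76171 + 16.32091 + 2.68543 = 91.22363 Da

91.22 Da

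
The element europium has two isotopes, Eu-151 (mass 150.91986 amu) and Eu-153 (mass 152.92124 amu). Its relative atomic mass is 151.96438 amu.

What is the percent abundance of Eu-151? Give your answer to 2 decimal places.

47.81%

With x = fraction of Eu-151 (so Eu-153 is 1 − x):
150.91986·x + 152.92124·(1 − x) = 151.96438
(150.91986 − 152.92124)·x = 151.96438 − 152.92124
x = -0.95686 / -2.00138 = 0.47810 → 47.81% Eu-151, 52.19% Eu-153.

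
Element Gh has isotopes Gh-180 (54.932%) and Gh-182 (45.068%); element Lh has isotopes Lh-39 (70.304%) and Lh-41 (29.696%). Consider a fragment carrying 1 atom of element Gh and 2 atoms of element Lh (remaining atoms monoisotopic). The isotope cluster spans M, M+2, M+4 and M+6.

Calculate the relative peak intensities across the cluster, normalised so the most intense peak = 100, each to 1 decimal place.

60.1 : 100.0 : 52.3 : 8.8

Element Gh pattern (n=1): 0.54932 : 0.45068
Element Lh pattern (n=2): 0.49426524 : 0.41754952 : 0.08818524
Convolve the two distributions (both contribute in 2-u steps):
  M: 0.54932×0.49426524 = 0.271510
  M+2: 0.54932×0.41754952 + 0.45068×0.49426524 = 0.452124
  M+4: 0.54932×0.08818524 + 0.45068×0.41754952 = 0.236623
  M+6: 0.45068×0.08818524 = 0.039743
Scale to base peak (0.452124) = 100: 60.1 : 100.0 : 52.3 : 8.8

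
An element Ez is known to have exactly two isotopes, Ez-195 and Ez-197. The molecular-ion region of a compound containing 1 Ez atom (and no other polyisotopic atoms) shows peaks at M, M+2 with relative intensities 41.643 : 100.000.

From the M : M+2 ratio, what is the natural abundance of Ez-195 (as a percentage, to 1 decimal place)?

29.4%

Write p for the Ez-195 fraction. I(M+2)/I(M) = [C(1,1)·p^0·(1−p)] / p^1 = 1·(1−p)/p = 100.000/41.643 = 2.4014
(1−p)/p = 2.4014/1 = 2.4014  ⇒  p = 1/(1 + 2.4014) = 0.2940
Ez-195: 29.4%, Ez-197: 70.6%.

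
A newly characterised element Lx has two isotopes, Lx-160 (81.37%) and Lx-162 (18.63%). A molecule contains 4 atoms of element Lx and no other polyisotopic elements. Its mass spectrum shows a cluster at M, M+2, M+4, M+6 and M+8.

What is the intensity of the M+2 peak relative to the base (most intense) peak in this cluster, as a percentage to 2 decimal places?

91.58%

(0.8137 + 0.1863)^4 gives M 0.4384, M+2 0.4015, M+4 0.1379, M+6 0.0210, M+8 0.0012; the largest is M.
P(M) = C(4,0) × 0.8137^4 × 0.1863^0 = 1 × 0.43838659 × 1.0000 = 0.438387 (base)
P(M+2) = C(4,1) × 0.8137^3 × 0.1863^1 = 4 × 0.53875703 × 0.1863 = 0.401482
Relative intensity = 0.401482 / 0.438387 × 100 = 91.58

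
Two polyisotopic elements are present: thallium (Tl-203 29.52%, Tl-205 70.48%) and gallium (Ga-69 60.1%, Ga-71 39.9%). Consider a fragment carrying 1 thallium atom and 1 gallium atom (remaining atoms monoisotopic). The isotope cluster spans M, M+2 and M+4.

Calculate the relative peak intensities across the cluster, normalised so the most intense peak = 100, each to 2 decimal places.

32.77 : 100.00 : 51.95

Thallium pattern (n=1): 0.2952 : 0.7048
Gallium pattern (n=1): 0.6010 : 0.3990
Convolve the two distributions (both contribute in 2-u steps):
  M: 0.2952×0.6010 = 0.177415
  M+2: 0.2952×0.3990 + 0.7048×0.6010 = 0.541370
  M+4: 0.7048×0.3990 = 0.281215
Scale to base peak (0.541370) = 100: 32.77 : 100.00 : 51.95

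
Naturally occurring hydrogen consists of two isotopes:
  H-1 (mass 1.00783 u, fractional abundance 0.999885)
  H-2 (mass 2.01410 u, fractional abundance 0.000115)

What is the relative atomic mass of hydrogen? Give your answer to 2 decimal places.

1.01 u

Ar = Σ fᵢ·mᵢ = 0.999885 × 1.00783 + 0.000115 × 2.01410
= 1.007714 + 0.000232 = 1.007946 u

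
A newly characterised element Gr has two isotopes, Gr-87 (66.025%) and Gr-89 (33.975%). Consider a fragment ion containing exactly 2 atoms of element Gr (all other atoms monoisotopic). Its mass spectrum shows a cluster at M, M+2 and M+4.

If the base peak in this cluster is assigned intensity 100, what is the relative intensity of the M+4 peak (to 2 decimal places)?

25.73

(0.66025 + 0.33975)^2 gives M 0.4359, M+2 0.4486, M+4 0.1154; the largest is M+2.
P(M+2) = C(2,1) × 0.66025^1 × 0.33975^1 = 2 × 0.66025 × 0.33975 = 0.448640 (base)
P(M+4) = C(2,2) × 0.66025^0 × 0.33975^2 = 1 × 1.0000 × 0.11543006 = 0.115430
Relative intensity = 0.115430 / 0.448640 × 100 = 25.73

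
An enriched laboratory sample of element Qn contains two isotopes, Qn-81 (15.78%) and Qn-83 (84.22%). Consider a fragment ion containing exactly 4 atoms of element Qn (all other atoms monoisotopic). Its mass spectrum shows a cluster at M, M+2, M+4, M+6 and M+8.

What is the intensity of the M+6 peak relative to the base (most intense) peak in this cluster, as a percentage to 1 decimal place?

Binomial terms of (0.1578 + 0.8422)^4: M 0.0006, M+2 0.0132, M+4 0.1060, M+6 0.3771, M+8 0.5031 → M+8 is the base peak.
P(M+8) = C(4,4) × 0.1578^0 × 0.8422^4 = 1 × 1.0000 × 0.50310768 = 0.503108 (base)
P(M+6) = C(4,3) × 0.1578^1 × 0.8422^3 = 4 × 0.1578 × 0.59737317 = 0.377062
Relative intensity = 0.377062 / 0.503108 × 100 = 74.9

74.9%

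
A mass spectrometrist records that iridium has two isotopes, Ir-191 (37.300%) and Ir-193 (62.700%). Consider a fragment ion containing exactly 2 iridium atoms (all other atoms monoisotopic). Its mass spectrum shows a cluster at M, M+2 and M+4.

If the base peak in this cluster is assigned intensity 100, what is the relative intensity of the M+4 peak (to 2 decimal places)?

(0.37300 + 0.62700)^2 gives M 0.1391, M+2 0.4677, M+4 0.3931; the largest is M+2.
P(M+2) = C(2,1) × 0.37300^1 × 0.62700^1 = 2 × 0.3730 × 0.6270 = 0.467742 (base)
P(M+4) = C(2,2) × 0.37300^0 × 0.62700^2 = 1 × 1.0000 × 0.393129 = 0.393129
Relative intensity = 0.393129 / 0.467742 × 100 = 84.05

84.05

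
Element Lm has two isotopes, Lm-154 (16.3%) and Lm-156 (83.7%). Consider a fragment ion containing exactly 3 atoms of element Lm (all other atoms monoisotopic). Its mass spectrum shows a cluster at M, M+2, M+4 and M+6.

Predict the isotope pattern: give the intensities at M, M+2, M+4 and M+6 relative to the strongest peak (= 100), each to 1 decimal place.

0.7 : 11.4 : 58.4 : 100.0

The 3 Lm atoms are independent, so intensities follow the terms of (0.163 + 0.837)^3.
P(M) = 0.163^3 = 0.004331
P(M+2) = 3 × 0.163^2 × 0.837^1 = 0.066715
P(M+4) = 3 × 0.163^1 × 0.837^2 = 0.342578
P(M+6) = 0.837^3 = 0.586376
The M+6 peak is largest (0.586376); scaling to 100 gives 0.7 : 11.4 : 58.4 : 100.0.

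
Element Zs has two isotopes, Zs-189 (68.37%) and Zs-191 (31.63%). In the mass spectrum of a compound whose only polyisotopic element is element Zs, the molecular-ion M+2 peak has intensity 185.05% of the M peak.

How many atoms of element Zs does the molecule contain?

4

For n independent Zs atoms, I(M+2)/I(M) = n · (abundance Zs-191) / (abundance Zs-189) = n · 0.3163/0.6837.
n = 1.8505 × 0.6837/0.3163 = 4.00 ≈ 4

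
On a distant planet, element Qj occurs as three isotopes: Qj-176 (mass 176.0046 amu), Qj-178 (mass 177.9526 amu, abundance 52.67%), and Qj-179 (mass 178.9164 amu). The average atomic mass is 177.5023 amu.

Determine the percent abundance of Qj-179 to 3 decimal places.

Let x and y be the fractions of Qj-176 and Qj-179. Then x + y = 1 − 0.5267 = 0.4733 and 176.0046x + 178.9164y = 177.5023 − 0.5267×177.9526 = 83.77466558.
Substituting: 176.0046x + 178.9164(0.4733 − x) = 83.77466558
(176.0046 − 178.9164)x = -0.90646654  ⇒  x = 0.31131, y = 0.16199
Qj-176: 31.131%, Qj-179: 16.199%.

16.199%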